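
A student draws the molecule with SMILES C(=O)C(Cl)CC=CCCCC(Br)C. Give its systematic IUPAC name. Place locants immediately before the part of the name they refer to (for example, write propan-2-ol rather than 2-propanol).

Counting along the main chain through the –CHO group and the multiple bond gives 10 carbons: the parent is decane.
The principal characteristic group is an aldehyde (terminal –CHO), named with the suffix -al.
There is one C=C double bond, indicated by the ending -ene.
Number the chain so that the aldehyde carbon is C-1 by definition.
That gives the double bond between C-4 and C-5; a bromo group at C-9; a chloro group at C-2.
The substituents are ordered alphabetically, ignoring any di-/tri- multipliers.
The name is 9-bromo-2-chlorodec-4-enal.

9-bromo-2-chlorodec-4-enal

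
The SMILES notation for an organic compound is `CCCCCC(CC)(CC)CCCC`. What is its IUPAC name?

The longest carbon chain is 10 atoms: the parent is decane.
The numbering direction is chosen so that the substituent locant set {5,5} is lower than {6,6} at the first point of difference.
With this numbering: two ethyl groups at C-5.
The name is 5,5-diethyldecane.

5,5-diethyldecane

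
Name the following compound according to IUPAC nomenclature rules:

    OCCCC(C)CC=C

4-methylhept-6-en-1-ol

The longest chain bearing the –OH group and the multiple bond is 7 carbons long (heptane).
An alcohol (–OH) is the principal characteristic group, giving the suffix -ol.
A C=C double bond in the chain gives the infix -ene-.
The numbering direction is chosen so that numbering from this end puts the hydroxyl group at C-1 rather than C-7.
This places the hydroxyl at C-1; the double bond between C-6 and C-7; a methyl group at C-4.
The name is 4-methylhept-6-en-1-ol.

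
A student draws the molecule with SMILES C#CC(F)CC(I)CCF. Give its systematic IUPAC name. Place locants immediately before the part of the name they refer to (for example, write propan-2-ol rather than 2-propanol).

The longest carbon chain that includes the multiple bond has 7 carbons, so the parent hydride is heptane.
There is one C≡C triple bond, indicated by the ending -yne.
The numbering direction is chosen so that numbering from this end puts the triple bond at C-1 rather than C-6.
This places the triple bond between C-1 and C-2; fluoro groups at C-3 and C-7; an iodo group at C-5.
Substituent prefixes are cited in alphabetical order (multiplying prefixes like di-/tri- are ignored for ordering).
The name is 3,7-difluoro-5-iodohept-1-yne.

3,7-difluoro-5-iodohept-1-yne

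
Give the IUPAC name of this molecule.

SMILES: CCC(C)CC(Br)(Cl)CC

The parent chain contains 7 carbons (heptane).
Number the chain so that the substituent locant set {3,3,5} is lower than {3,5,5} at the first point of difference.
This places a bromo group at C-3; a chloro group at C-3; a methyl group at C-5.
Substituent prefixes are cited in alphabetical order (multiplying prefixes like di-/tri- are ignored for ordering).
The name is 3-bromo-3-chloro-5-methylheptane.

3-bromo-3-chloro-5-methylheptane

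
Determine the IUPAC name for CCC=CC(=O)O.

Counting along the main chain through the –COOH group and the multiple bond gives 5 carbons: the parent is pentane.
The principal characteristic group is a carboxylic acid (terminal –COOH), named with the suffix -oic acid.
The chain contains a C=C double bond, so the unsaturation ending is -ene.
Choose the numbering such that the carboxylic acid carbon is C-1 by definition.
With this numbering: the double bond between C-2 and C-3.
Putting it together: pent-2-enoic acid.

pent-2-enoic acid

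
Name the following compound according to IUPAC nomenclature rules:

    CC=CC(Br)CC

4-bromohex-2-ene

Counting along the main chain through the multiple bond gives 6 carbons: the parent is hexane.
The chain contains a C=C double bond, so the unsaturation ending is -ene.
Choose the numbering such that numbering from this end puts the double bond at C-2 rather than C-4.
This places the double bond between C-2 and C-3; a bromo group at C-4.
The name is 4-bromohex-2-ene.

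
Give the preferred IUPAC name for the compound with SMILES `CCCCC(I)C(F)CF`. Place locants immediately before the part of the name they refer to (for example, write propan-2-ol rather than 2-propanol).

1,2-difluoro-3-iodoheptane

The longest carbon chain is 7 atoms: the parent is heptane.
Choose the numbering such that the substituent locant set {1,2,3} is lower than {5,6,7} at the first point of difference.
With this numbering: fluoro groups at C-1 and C-2; an iodo group at C-3.
Substituent prefixes are cited in alphabetical order (multiplying prefixes like di-/tri- are ignored for ordering).
Assembling the pieces gives 1,2-difluoro-3-iodoheptane.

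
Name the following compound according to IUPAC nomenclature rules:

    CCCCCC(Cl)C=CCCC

6-chloroundec-4-ene

Counting along the main chain through the multiple bond gives 11 carbons: the parent is undecane.
There is one C=C double bond, indicated by the ending -ene.
Choose the numbering such that numbering from this end puts the double bond at C-4 rather than C-7.
That gives the double bond between C-4 and C-5; a chloro group at C-6.
Putting it together: 6-chloroundec-4-ene.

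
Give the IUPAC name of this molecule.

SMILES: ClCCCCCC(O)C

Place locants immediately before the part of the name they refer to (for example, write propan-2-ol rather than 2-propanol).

7-chloroheptan-2-ol

The longest chain bearing the –OH group is 7 carbons long (heptane).
The highest-priority functional group is an alcohol (–OH), so the name ends in -ol.
Number the chain so that numbering from this end puts the hydroxyl group at C-2 rather than C-6.
With this numbering: the hydroxyl at C-2; a chloro group at C-7.
The name is 7-chloroheptan-2-ol.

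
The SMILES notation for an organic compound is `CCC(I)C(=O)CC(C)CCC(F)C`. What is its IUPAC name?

9-fluoro-3-iodo-6-methyldecan-4-one

Counting along the main chain through the carbonyl gives 10 carbons: the parent is decane.
The principal characteristic group is a ketone (C=O on an internal carbon), named with the suffix -one.
The numbering direction is chosen so that numbering from this end puts the carbonyl group at C-4 rather than C-7.
This places the carbonyl at C-4; a fluoro group at C-9; an iodo group at C-3; a methyl group at C-6.
Prefixes are listed alphabetically: fluoro, iodo, methyl.
Putting it together: 9-fluoro-3-iodo-6-methyldecan-4-one.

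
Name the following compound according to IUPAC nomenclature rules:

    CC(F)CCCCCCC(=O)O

The longest carbon chain that includes the –COOH group has 9 carbons, so the parent hydride is nonane.
The highest-priority functional group is a carboxylic acid (terminal –COOH), so the name ends in -oic acid.
Choose the numbering such that the carboxylic acid carbon is C-1 by definition.
With this numbering: a fluoro group at C-8.
Assembling the pieces gives 8-fluorononanoic acid.

8-fluorononanoic acid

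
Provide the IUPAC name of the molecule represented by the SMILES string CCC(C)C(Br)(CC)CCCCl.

4-bromo-1-chloro-4-ethyl-5-methylheptane

The longest continuous carbon chain has 7 atoms, so the parent hydride is heptane.
The numbering direction is chosen so that the substituent locant set {1,4,4,5} is lower than {3,4,4,7} at the first point of difference.
That gives a bromo group at C-4; a chloro group at C-1; an ethyl group at C-4; a methyl group at C-5.
Substituent prefixes are cited in alphabetical order (multiplying prefixes like di-/tri- are ignored for ordering).
Assembling the pieces gives 4-bromo-1-chloro-4-ethyl-5-methylheptane.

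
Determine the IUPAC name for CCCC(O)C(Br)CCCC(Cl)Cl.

5-bromo-9,9-dichlorononan-4-ol

Counting along the main chain through the –OH group gives 9 carbons: the parent is nonane.
The principal characteristic group is an alcohol (–OH), named with the suffix -ol.
Choose the numbering such that numbering from this end puts the hydroxyl group at C-4 rather than C-6.
That gives the hydroxyl at C-4; a bromo group at C-5; two chloro groups at C-9.
Prefixes are listed alphabetically: bromo, chloro.
The name is 5-bromo-9,9-dichlorononan-4-ol.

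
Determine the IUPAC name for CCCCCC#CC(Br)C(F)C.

3-bromo-2-fluorodec-4-yne

Counting along the main chain through the multiple bond gives 10 carbons: the parent is decane.
The chain contains a C≡C triple bond, so the unsaturation ending is -yne.
Number the chain so that numbering from this end puts the triple bond at C-4 rather than C-6.
With this numbering: the triple bond between C-4 and C-5; a bromo group at C-3; a fluoro group at C-2.
Prefixes are listed alphabetically: bromo, fluoro.
Putting it together: 3-bromo-2-fluorodec-4-yne.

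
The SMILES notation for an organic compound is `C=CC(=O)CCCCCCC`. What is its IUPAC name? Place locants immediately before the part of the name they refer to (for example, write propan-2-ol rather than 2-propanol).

Counting along the main chain through the carbonyl and the multiple bond gives 10 carbons: the parent is decane.
The highest-priority functional group is a ketone (C=O on an internal carbon), so the name ends in -one.
The chain contains a C=C double bond, so the unsaturation ending is -ene.
Choose the numbering such that numbering from this end puts the carbonyl group at C-3 rather than C-8.
That gives the carbonyl at C-3; the double bond between C-1 and C-2.
The name is dec-1-en-3-one.

dec-1-en-3-one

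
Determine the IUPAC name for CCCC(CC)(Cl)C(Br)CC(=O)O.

The longest carbon chain that includes the –COOH group has 7 carbons, so the parent hydride is heptane.
The principal characteristic group is a carboxylic acid (terminal –COOH), named with the suffix -oic acid.
Number the chain so that the carboxylic acid carbon is C-1 by definition.
That gives a bromo group at C-3; a chloro group at C-4; an ethyl group at C-4.
Substituent prefixes are cited in alphabetical order (multiplying prefixes like di-/tri- are ignored for ordering).
Assembling the pieces gives 3-bromo-4-chloro-4-ethylheptanoic acid.

3-bromo-4-chloro-4-ethylheptanoic acid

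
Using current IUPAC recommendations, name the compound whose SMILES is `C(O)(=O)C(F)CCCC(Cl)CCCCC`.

Counting along the main chain through the –COOH group gives 11 carbons: the parent is undecane.
The highest-priority functional group is a carboxylic acid (terminal –COOH), so the name ends in -oic acid.
Number the chain so that the carboxylic acid carbon is C-1 by definition.
That gives a chloro group at C-6; a fluoro group at C-2.
Substituent prefixes are cited in alphabetical order (multiplying prefixes like di-/tri- are ignored for ordering).
The name is 6-chloro-2-fluoroundecanoic acid.

6-chloro-2-fluoroundecanoic acid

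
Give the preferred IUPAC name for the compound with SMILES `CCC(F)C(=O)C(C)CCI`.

5-fluoro-1-iodo-3-methylheptan-4-one

The longest chain bearing the carbonyl is 7 carbons long (heptane).
The principal characteristic group is a ketone (C=O on an internal carbon), named with the suffix -one.
Number the chain so that the substituent locant set {1,3,5} is lower than {3,5,7} at the first point of difference.
This places the carbonyl at C-4; a fluoro group at C-5; an iodo group at C-1; a methyl group at C-3.
Substituent prefixes are cited in alphabetical order (multiplying prefixes like di-/tri- are ignored for ordering).
Putting it together: 5-fluoro-1-iodo-3-methylheptan-4-one.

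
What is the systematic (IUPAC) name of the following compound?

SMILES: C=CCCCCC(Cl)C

7-chlorooct-1-ene

Counting along the main chain through the multiple bond gives 8 carbons: the parent is octane.
There is one C=C double bond, indicated by the ending -ene.
Choose the numbering such that numbering from this end puts the double bond at C-1 rather than C-7.
This places the double bond between C-1 and C-2; a chloro group at C-7.
Putting it together: 7-chlorooct-1-ene.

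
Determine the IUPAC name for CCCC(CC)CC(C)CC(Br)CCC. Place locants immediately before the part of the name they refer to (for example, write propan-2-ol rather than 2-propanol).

The longest continuous carbon chain has 11 atoms, so the parent hydride is undecane.
Number the chain so that the locant sets are identical either way, so the alphabetically earlier bromo substituent takes the lower locant (4 rather than 8).
This places a bromo group at C-4; an ethyl group at C-8; a methyl group at C-6.
Substituent prefixes are cited in alphabetical order (multiplying prefixes like di-/tri- are ignored for ordering).
Assembling the pieces gives 4-bromo-8-ethyl-6-methylundecane.

4-bromo-8-ethyl-6-methylundecane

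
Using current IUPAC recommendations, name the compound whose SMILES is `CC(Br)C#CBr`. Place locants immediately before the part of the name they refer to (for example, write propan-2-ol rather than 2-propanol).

The longest carbon chain that includes the multiple bond has 4 carbons, so the parent hydride is butane.
A C≡C triple bond in the chain gives the infix -yne-.
Number the chain so that numbering from this end puts the triple bond at C-1 rather than C-3.
With this numbering: the triple bond between C-1 and C-2; bromo groups at C-1 and C-3.
The name is 1,3-dibromobut-1-yne.

1,3-dibromobut-1-yne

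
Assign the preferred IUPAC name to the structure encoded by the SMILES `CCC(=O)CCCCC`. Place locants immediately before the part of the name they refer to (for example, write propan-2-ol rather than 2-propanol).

Counting along the main chain through the carbonyl gives 8 carbons: the parent is octane.
The principal characteristic group is a ketone (C=O on an internal carbon), named with the suffix -one.
Number the chain so that numbering from this end puts the carbonyl group at C-3 rather than C-6.
This places the carbonyl at C-3.
Putting it together: octan-3-one.

octan-3-one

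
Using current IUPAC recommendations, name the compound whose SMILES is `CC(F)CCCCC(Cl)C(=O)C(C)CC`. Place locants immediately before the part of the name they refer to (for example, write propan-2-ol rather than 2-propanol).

5-chloro-10-fluoro-3-methylundecan-4-one

The longest chain bearing the carbonyl is 11 carbons long (undecane).
A ketone (C=O on an internal carbon) is the principal characteristic group, giving the suffix -one.
Choose the numbering such that numbering from this end puts the carbonyl group at C-4 rather than C-8.
That gives the carbonyl at C-4; a chloro group at C-5; a fluoro group at C-10; a methyl group at C-3.
Substituent prefixes are cited in alphabetical order (multiplying prefixes like di-/tri- are ignored for ordering).
The name is 5-chloro-10-fluoro-3-methylundecan-4-one.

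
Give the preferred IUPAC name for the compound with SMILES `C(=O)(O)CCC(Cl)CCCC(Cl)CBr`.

The longest chain bearing the –COOH group is 9 carbons long (nonane).
The principal characteristic group is a carboxylic acid (terminal –COOH), named with the suffix -oic acid.
The numbering direction is chosen so that the carboxylic acid carbon is C-1 by definition.
This places a bromo group at C-9; chloro groups at C-4 and C-8.
The substituents are ordered alphabetically, ignoring any di-/tri- multipliers.
The name is 9-bromo-4,8-dichlorononanoic acid.

9-bromo-4,8-dichlorononanoic acid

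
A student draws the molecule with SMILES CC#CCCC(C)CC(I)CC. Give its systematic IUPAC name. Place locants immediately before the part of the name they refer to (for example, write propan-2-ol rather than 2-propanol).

8-iodo-6-methyldec-2-yne

Counting along the main chain through the multiple bond gives 10 carbons: the parent is decane.
There is one C≡C triple bond, indicated by the ending -yne.
Number the chain so that numbering from this end puts the triple bond at C-2 rather than C-8.
This places the triple bond between C-2 and C-3; an iodo group at C-8; a methyl group at C-6.
Substituent prefixes are cited in alphabetical order (multiplying prefixes like di-/tri- are ignored for ordering).
Putting it together: 8-iodo-6-methyldec-2-yne.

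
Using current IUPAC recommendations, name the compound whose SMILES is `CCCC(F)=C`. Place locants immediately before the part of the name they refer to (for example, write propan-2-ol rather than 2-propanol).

The longest carbon chain that includes the multiple bond has 5 carbons, so the parent hydride is pentane.
The chain contains a C=C double bond, so the unsaturation ending is -ene.
The numbering direction is chosen so that numbering from this end puts the double bond at C-1 rather than C-4.
That gives the double bond between C-1 and C-2; a fluoro group at C-2.
Assembling the pieces gives 2-fluoropent-1-ene.

2-fluoropent-1-ene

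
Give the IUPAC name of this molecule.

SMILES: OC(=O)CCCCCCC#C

non-8-ynoic acid

Counting along the main chain through the –COOH group and the multiple bond gives 9 carbons: the parent is nonane.
A carboxylic acid (terminal –COOH) is the principal characteristic group, giving the suffix -oic acid.
A C≡C triple bond in the chain gives the infix -yne-.
Choose the numbering such that the carboxylic acid carbon is C-1 by definition.
With this numbering: the triple bond between C-8 and C-9.
The name is non-8-ynoic acid.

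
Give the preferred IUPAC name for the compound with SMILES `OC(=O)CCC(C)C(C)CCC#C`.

The longest carbon chain that includes the –COOH group and the multiple bond has 9 carbons, so the parent hydride is nonane.
The highest-priority functional group is a carboxylic acid (terminal –COOH), so the name ends in -oic acid.
There is one C≡C triple bond, indicated by the ending -yne.
Choose the numbering such that the carboxylic acid carbon is C-1 by definition.
With this numbering: the triple bond between C-8 and C-9; methyl groups at C-4 and C-5.
Assembling the pieces gives 4,5-dimethylnon-8-ynoic acid.

4,5-dimethylnon-8-ynoic acid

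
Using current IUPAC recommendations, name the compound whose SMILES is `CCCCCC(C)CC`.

The parent chain contains 8 carbons (octane).
Choose the numbering such that the substituent locant set {3} is lower than {6} at the first point of difference.
This places a methyl group at C-3.
Assembling the pieces gives 3-methyloctane.

3-methyloctane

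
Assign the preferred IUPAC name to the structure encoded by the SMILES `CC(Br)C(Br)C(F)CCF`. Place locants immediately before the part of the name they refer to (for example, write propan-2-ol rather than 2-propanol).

The longest carbon chain is 6 atoms: the parent is hexane.
Number the chain so that the substituent locant set {1,3,4,5} is lower than {2,3,4,6} at the first point of difference.
With this numbering: bromo groups at C-4 and C-5; fluoro groups at C-1 and C-3.
Substituent prefixes are cited in alphabetical order (multiplying prefixes like di-/tri- are ignored for ordering).
Assembling the pieces gives 4,5-dibromo-1,3-difluorohexane.

4,5-dibromo-1,3-difluorohexane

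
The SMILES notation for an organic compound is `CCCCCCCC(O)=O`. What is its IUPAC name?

octanoic acid

The longest chain bearing the –COOH group is 8 carbons long (octane).
The highest-priority functional group is a carboxylic acid (terminal –COOH), so the name ends in -oic acid.
The numbering direction is chosen so that the carboxylic acid carbon is C-1 by definition.
The name is octanoic acid.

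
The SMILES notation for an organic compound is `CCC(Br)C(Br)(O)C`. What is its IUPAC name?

2,3-dibromopentan-2-ol

The longest chain bearing the –OH group is 5 carbons long (pentane).
The highest-priority functional group is an alcohol (–OH), so the name ends in -ol.
Number the chain so that numbering from this end puts the hydroxyl group at C-2 rather than C-4.
This places the hydroxyl at C-2; bromo groups at C-2 and C-3.
Putting it together: 2,3-dibromopentan-2-ol.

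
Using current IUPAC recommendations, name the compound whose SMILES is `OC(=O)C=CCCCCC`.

The longest carbon chain that includes the –COOH group and the multiple bond has 8 carbons, so the parent hydride is octane.
The principal characteristic group is a carboxylic acid (terminal –COOH), named with the suffix -oic acid.
A C=C double bond in the chain gives the infix -ene-.
Number the chain so that the carboxylic acid carbon is C-1 by definition.
This places the double bond between C-2 and C-3.
Putting it together: oct-2-enoic acid.

oct-2-enoic acid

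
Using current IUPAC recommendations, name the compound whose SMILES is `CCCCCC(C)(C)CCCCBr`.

1-bromo-5,5-dimethyldecane

The parent chain contains 10 carbons (decane).
The numbering direction is chosen so that the substituent locant set {1,5,5} is lower than {6,6,10} at the first point of difference.
This places a bromo group at C-1; two methyl groups at C-5.
Substituent prefixes are cited in alphabetical order (multiplying prefixes like di-/tri- are ignored for ordering).
Assembling the pieces gives 1-bromo-5,5-dimethyldecane.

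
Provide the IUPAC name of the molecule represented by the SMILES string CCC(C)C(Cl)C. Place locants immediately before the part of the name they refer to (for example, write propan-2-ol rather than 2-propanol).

2-chloro-3-methylpentane

The longest carbon chain is 5 atoms: the parent is pentane.
The numbering direction is chosen so that the substituent locant set {2,3} is lower than {3,4} at the first point of difference.
This places a chloro group at C-2; a methyl group at C-3.
Substituent prefixes are cited in alphabetical order (multiplying prefixes like di-/tri- are ignored for ordering).
Assembling the pieces gives 2-chloro-3-methylpentane.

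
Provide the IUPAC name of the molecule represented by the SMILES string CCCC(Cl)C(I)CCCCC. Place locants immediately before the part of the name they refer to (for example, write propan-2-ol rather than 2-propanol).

The longest continuous carbon chain has 10 atoms, so the parent hydride is decane.
Number the chain so that the substituent locant set {4,5} is lower than {6,7} at the first point of difference.
With this numbering: a chloro group at C-4; an iodo group at C-5.
Prefixes are listed alphabetically: chloro, iodo.
Assembling the pieces gives 4-chloro-5-iododecane.

4-chloro-5-iododecane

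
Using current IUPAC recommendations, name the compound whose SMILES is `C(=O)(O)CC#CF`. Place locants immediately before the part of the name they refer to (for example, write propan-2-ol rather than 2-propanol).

4-fluorobut-3-ynoic acid

The longest carbon chain that includes the –COOH group and the multiple bond has 4 carbons, so the parent hydride is butane.
The highest-priority functional group is a carboxylic acid (terminal –COOH), so the name ends in -oic acid.
The chain contains a C≡C triple bond, so the unsaturation ending is -yne.
Choose the numbering such that the carboxylic acid carbon is C-1 by definition.
With this numbering: the triple bond between C-3 and C-4; a fluoro group at C-4.
Assembling the pieces gives 4-fluorobut-3-ynoic acid.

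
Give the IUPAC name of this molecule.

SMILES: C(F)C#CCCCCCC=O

Counting along the main chain through the –CHO group and the multiple bond gives 9 carbons: the parent is nonane.
The principal characteristic group is an aldehyde (terminal –CHO), named with the suffix -al.
A C≡C triple bond in the chain gives the infix -yne-.
Choose the numbering such that the aldehyde carbon is C-1 by definition.
With this numbering: the triple bond between C-7 and C-8; a fluoro group at C-9.
Assembling the pieces gives 9-fluoronon-7-ynal.

9-fluoronon-7-ynal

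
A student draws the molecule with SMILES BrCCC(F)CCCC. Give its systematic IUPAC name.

The parent chain contains 7 carbons (heptane).
Number the chain so that the substituent locant set {1,3} is lower than {5,7} at the first point of difference.
This places a bromo group at C-1; a fluoro group at C-3.
Prefixes are listed alphabetically: bromo, fluoro.
Assembling the pieces gives 1-bromo-3-fluoroheptane.

1-bromo-3-fluoroheptane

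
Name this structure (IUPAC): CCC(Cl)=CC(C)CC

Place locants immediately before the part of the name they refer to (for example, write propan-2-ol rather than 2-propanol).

Counting along the main chain through the multiple bond gives 7 carbons: the parent is heptane.
A C=C double bond in the chain gives the infix -ene-.
Number the chain so that numbering from this end puts the double bond at C-3 rather than C-4.
This places the double bond between C-3 and C-4; a chloro group at C-3; a methyl group at C-5.
The substituents are ordered alphabetically, ignoring any di-/tri- multipliers.
Assembling the pieces gives 3-chloro-5-methylhept-3-ene.

3-chloro-5-methylhept-3-ene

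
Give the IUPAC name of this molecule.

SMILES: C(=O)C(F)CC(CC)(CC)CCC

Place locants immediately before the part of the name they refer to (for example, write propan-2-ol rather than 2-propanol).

Counting along the main chain through the –CHO group gives 7 carbons: the parent is heptane.
An aldehyde (terminal –CHO) is the principal characteristic group, giving the suffix -al.
Number the chain so that the aldehyde carbon is C-1 by definition.
With this numbering: two ethyl groups at C-4; a fluoro group at C-2.
Substituent prefixes are cited in alphabetical order (multiplying prefixes like di-/tri- are ignored for ordering).
Putting it together: 4,4-diethyl-2-fluoroheptanal.

4,4-diethyl-2-fluoroheptanal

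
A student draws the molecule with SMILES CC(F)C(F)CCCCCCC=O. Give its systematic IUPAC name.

The longest carbon chain that includes the –CHO group has 10 carbons, so the parent hydride is decane.
The highest-priority functional group is an aldehyde (terminal –CHO), so the name ends in -al.
Choose the numbering such that the aldehyde carbon is C-1 by definition.
With this numbering: fluoro groups at C-8 and C-9.
Assembling the pieces gives 8,9-difluorodecanal.

8,9-difluorodecanal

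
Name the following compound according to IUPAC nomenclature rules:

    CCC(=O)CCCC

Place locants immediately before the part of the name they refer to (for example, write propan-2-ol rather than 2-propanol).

heptan-3-one

The longest chain bearing the carbonyl is 7 carbons long (heptane).
A ketone (C=O on an internal carbon) is the principal characteristic group, giving the suffix -one.
Choose the numbering such that numbering from this end puts the carbonyl group at C-3 rather than C-5.
That gives the carbonyl at C-3.
The name is heptan-3-one.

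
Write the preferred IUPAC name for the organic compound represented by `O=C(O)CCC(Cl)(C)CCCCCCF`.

The longest chain bearing the –COOH group is 10 carbons long (decane).
The principal characteristic group is a carboxylic acid (terminal –COOH), named with the suffix -oic acid.
Number the chain so that the carboxylic acid carbon is C-1 by definition.
That gives a chloro group at C-4; a fluoro group at C-10; a methyl group at C-4.
Prefixes are listed alphabetically: chloro, fluoro, methyl.
Putting it together: 4-chloro-10-fluoro-4-methyldecanoic acid.

4-chloro-10-fluoro-4-methyldecanoic acid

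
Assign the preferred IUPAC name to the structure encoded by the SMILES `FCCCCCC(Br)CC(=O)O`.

The longest carbon chain that includes the –COOH group has 8 carbons, so the parent hydride is octane.
The principal characteristic group is a carboxylic acid (terminal –COOH), named with the suffix -oic acid.
Choose the numbering such that the carboxylic acid carbon is C-1 by definition.
With this numbering: a bromo group at C-3; a fluoro group at C-8.
Substituent prefixes are cited in alphabetical order (multiplying prefixes like di-/tri- are ignored for ordering).
The name is 3-bromo-8-fluorooctanoic acid.

3-bromo-8-fluorooctanoic acid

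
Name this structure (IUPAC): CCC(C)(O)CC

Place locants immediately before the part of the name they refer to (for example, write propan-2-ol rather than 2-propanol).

Counting along the main chain through the –OH group gives 5 carbons: the parent is pentane.
The principal characteristic group is an alcohol (–OH), named with the suffix -ol.
Numbering from either end gives identical locants here.
With this numbering: the hydroxyl at C-3; a methyl group at C-3.
The name is 3-methylpentan-3-ol.

3-methylpentan-3-ol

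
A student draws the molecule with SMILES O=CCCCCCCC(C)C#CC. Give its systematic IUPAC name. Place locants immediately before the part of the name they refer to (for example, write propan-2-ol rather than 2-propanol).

8-methylundec-9-ynal

The longest carbon chain that includes the –CHO group and the multiple bond has 11 carbons, so the parent hydride is undecane.
The highest-priority functional group is an aldehyde (terminal –CHO), so the name ends in -al.
The chain contains a C≡C triple bond, so the unsaturation ending is -yne.
The numbering direction is chosen so that the aldehyde carbon is C-1 by definition.
This places the triple bond between C-9 and C-10; a methyl group at C-8.
The name is 8-methylundec-9-ynal.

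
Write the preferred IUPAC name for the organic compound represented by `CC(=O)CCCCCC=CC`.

The longest carbon chain that includes the carbonyl and the multiple bond has 10 carbons, so the parent hydride is decane.
The highest-priority functional group is a ketone (C=O on an internal carbon), so the name ends in -one.
There is one C=C double bond, indicated by the ending -ene.
Choose the numbering such that numbering from this end puts the carbonyl group at C-2 rather than C-9.
This places the carbonyl at C-2; the double bond between C-8 and C-9.
Putting it together: dec-8-en-2-one.

dec-8-en-2-one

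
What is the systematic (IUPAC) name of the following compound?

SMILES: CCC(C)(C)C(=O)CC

The longest chain bearing the carbonyl is 6 carbons long (hexane).
The highest-priority functional group is a ketone (C=O on an internal carbon), so the name ends in -one.
Choose the numbering such that numbering from this end puts the carbonyl group at C-3 rather than C-4.
With this numbering: the carbonyl at C-3; two methyl groups at C-4.
Assembling the pieces gives 4,4-dimethylhexan-3-one.

4,4-dimethylhexan-3-one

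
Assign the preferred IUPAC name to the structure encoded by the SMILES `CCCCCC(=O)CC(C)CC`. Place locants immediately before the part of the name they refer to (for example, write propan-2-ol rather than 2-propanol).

The longest chain bearing the carbonyl is 10 carbons long (decane).
The principal characteristic group is a ketone (C=O on an internal carbon), named with the suffix -one.
Number the chain so that numbering from this end puts the carbonyl group at C-5 rather than C-6.
With this numbering: the carbonyl at C-5; a methyl group at C-3.
Putting it together: 3-methyldecan-5-one.

3-methyldecan-5-one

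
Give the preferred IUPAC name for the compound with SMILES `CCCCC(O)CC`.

The longest carbon chain that includes the –OH group has 7 carbons, so the parent hydride is heptane.
The highest-priority functional group is an alcohol (–OH), so the name ends in -ol.
Choose the numbering such that numbering from this end puts the hydroxyl group at C-3 rather than C-5.
With this numbering: the hydroxyl at C-3.
The name is heptan-3-ol.

heptan-3-ol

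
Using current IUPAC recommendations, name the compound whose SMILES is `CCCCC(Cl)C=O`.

2-chlorohexanal

The longest chain bearing the –CHO group is 6 carbons long (hexane).
The principal characteristic group is an aldehyde (terminal –CHO), named with the suffix -al.
Number the chain so that the aldehyde carbon is C-1 by definition.
That gives a chloro group at C-2.
Assembling the pieces gives 2-chlorohexanal.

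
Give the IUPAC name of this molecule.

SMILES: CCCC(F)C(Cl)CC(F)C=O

The longest chain bearing the –CHO group is 8 carbons long (octane).
The principal characteristic group is an aldehyde (terminal –CHO), named with the suffix -al.
Number the chain so that the aldehyde carbon is C-1 by definition.
With this numbering: a chloro group at C-4; fluoro groups at C-2 and C-5.
Prefixes are listed alphabetically: chloro, fluoro.
Putting it together: 4-chloro-2,5-difluorooctanal.

4-chloro-2,5-difluorooctanal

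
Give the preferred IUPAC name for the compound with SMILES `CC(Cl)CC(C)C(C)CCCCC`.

The longest continuous carbon chain has 10 atoms, so the parent hydride is decane.
Choose the numbering such that the substituent locant set {2,4,5} is lower than {6,7,9} at the first point of difference.
That gives a chloro group at C-2; methyl groups at C-4 and C-5.
The substituents are ordered alphabetically, ignoring any di-/tri- multipliers.
The name is 2-chloro-4,5-dimethyldecane.

2-chloro-4,5-dimethyldecane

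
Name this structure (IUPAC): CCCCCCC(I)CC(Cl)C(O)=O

The longest carbon chain that includes the –COOH group has 10 carbons, so the parent hydride is decane.
The highest-priority functional group is a carboxylic acid (terminal –COOH), so the name ends in -oic acid.
The numbering direction is chosen so that the carboxylic acid carbon is C-1 by definition.
With this numbering: a chloro group at C-2; an iodo group at C-4.
The substituents are ordered alphabetically, ignoring any di-/tri- multipliers.
Assembling the pieces gives 2-chloro-4-iododecanoic acid.

2-chloro-4-iododecanoic acid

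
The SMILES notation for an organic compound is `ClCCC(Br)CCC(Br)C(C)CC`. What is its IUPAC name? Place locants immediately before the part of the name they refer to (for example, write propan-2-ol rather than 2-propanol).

The longest continuous carbon chain has 9 atoms, so the parent hydride is nonane.
The numbering direction is chosen so that the substituent locant set {1,3,6,7} is lower than {3,4,7,9} at the first point of difference.
That gives bromo groups at C-3 and C-6; a chloro group at C-1; a methyl group at C-7.
The substituents are ordered alphabetically, ignoring any di-/tri- multipliers.
Putting it together: 3,6-dibromo-1-chloro-7-methylnonane.

3,6-dibromo-1-chloro-7-methylnonane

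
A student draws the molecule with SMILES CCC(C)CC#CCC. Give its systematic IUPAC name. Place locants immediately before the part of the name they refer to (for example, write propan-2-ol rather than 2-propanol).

6-methyloct-3-yne

Counting along the main chain through the multiple bond gives 8 carbons: the parent is octane.
The chain contains a C≡C triple bond, so the unsaturation ending is -yne.
Number the chain so that numbering from this end puts the triple bond at C-3 rather than C-5.
With this numbering: the triple bond between C-3 and C-4; a methyl group at C-6.
The name is 6-methyloct-3-yne.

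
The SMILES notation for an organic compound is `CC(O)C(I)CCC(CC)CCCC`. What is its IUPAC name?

The longest chain bearing the –OH group is 10 carbons long (decane).
The highest-priority functional group is an alcohol (–OH), so the name ends in -ol.
Number the chain so that numbering from this end puts the hydroxyl group at C-2 rather than C-9.
That gives the hydroxyl at C-2; an ethyl group at C-6; an iodo group at C-3.
Prefixes are listed alphabetically: ethyl, iodo.
Putting it together: 6-ethyl-3-iododecan-2-ol.

6-ethyl-3-iododecan-2-ol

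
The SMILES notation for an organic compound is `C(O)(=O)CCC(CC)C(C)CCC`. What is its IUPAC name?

The longest chain bearing the –COOH group is 8 carbons long (octane).
The highest-priority functional group is a carboxylic acid (terminal –COOH), so the name ends in -oic acid.
Choose the numbering such that the carboxylic acid carbon is C-1 by definition.
That gives an ethyl group at C-4; a methyl group at C-5.
The substituents are ordered alphabetically, ignoring any di-/tri- multipliers.
Assembling the pieces gives 4-ethyl-5-methyloctanoic acid.

4-ethyl-5-methyloctanoic acid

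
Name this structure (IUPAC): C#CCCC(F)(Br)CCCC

The longest chain bearing the multiple bond is 9 carbons long (nonane).
There is one C≡C triple bond, indicated by the ending -yne.
The numbering direction is chosen so that numbering from this end puts the triple bond at C-1 rather than C-8.
With this numbering: the triple bond between C-1 and C-2; a bromo group at C-5; a fluoro group at C-5.
Prefixes are listed alphabetically: bromo, fluoro.
The name is 5-bromo-5-fluoronon-1-yne.

5-bromo-5-fluoronon-1-yne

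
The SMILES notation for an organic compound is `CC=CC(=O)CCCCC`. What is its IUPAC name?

non-2-en-4-one

The longest carbon chain that includes the carbonyl and the multiple bond has 9 carbons, so the parent hydride is nonane.
The highest-priority functional group is a ketone (C=O on an internal carbon), so the name ends in -one.
The chain contains a C=C double bond, so the unsaturation ending is -ene.
The numbering direction is chosen so that numbering from this end puts the carbonyl group at C-4 rather than C-6.
With this numbering: the carbonyl at C-4; the double bond between C-2 and C-3.
The name is non-2-en-4-one.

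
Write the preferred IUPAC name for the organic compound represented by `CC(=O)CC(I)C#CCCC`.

The longest carbon chain that includes the carbonyl and the multiple bond has 9 carbons, so the parent hydride is nonane.
A ketone (C=O on an internal carbon) is the principal characteristic group, giving the suffix -one.
The chain contains a C≡C triple bond, so the unsaturation ending is -yne.
Choose the numbering such that numbering from this end puts the carbonyl group at C-2 rather than C-8.
With this numbering: the carbonyl at C-2; the triple bond between C-5 and C-6; an iodo group at C-4.
The name is 4-iodonon-5-yn-2-one.

4-iodonon-5-yn-2-one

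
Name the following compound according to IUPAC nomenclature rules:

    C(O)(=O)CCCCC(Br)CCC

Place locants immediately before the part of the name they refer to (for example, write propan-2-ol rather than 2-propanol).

The longest chain bearing the –COOH group is 9 carbons long (nonane).
A carboxylic acid (terminal –COOH) is the principal characteristic group, giving the suffix -oic acid.
Number the chain so that the carboxylic acid carbon is C-1 by definition.
With this numbering: a bromo group at C-6.
The name is 6-bromononanoic acid.

6-bromononanoic acid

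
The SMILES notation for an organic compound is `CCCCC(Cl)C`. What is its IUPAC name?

The longest continuous carbon chain has 6 atoms, so the parent hydride is hexane.
The numbering direction is chosen so that the substituent locant set {2} is lower than {5} at the first point of difference.
With this numbering: a chloro group at C-2.
The name is 2-chlorohexane.

2-chlorohexane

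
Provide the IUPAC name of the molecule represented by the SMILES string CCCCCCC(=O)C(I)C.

Counting along the main chain through the carbonyl gives 9 carbons: the parent is nonane.
A ketone (C=O on an internal carbon) is the principal characteristic group, giving the suffix -one.
Number the chain so that numbering from this end puts the carbonyl group at C-3 rather than C-7.
This places the carbonyl at C-3; an iodo group at C-2.
Putting it together: 2-iodononan-3-one.

2-iodononan-3-one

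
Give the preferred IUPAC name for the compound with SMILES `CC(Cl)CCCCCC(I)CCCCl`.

1,10-dichloro-4-iodoundecane

The longest continuous carbon chain has 11 atoms, so the parent hydride is undecane.
The numbering direction is chosen so that the substituent locant set {1,4,10} is lower than {2,8,11} at the first point of difference.
That gives chloro groups at C-1 and C-10; an iodo group at C-4.
Prefixes are listed alphabetically: chloro, iodo.
The name is 1,10-dichloro-4-iodoundecane.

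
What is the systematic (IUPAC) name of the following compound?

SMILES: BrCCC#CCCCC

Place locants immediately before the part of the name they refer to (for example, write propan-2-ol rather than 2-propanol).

The longest carbon chain that includes the multiple bond has 8 carbons, so the parent hydride is octane.
There is one C≡C triple bond, indicated by the ending -yne.
Number the chain so that numbering from this end puts the triple bond at C-3 rather than C-5.
This places the triple bond between C-3 and C-4; a bromo group at C-1.
Assembling the pieces gives 1-bromooct-3-yne.

1-bromooct-3-yne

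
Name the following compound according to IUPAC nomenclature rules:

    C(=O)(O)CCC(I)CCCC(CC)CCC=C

The longest chain bearing the –COOH group and the multiple bond is 12 carbons long (dodecane).
A carboxylic acid (terminal –COOH) is the principal characteristic group, giving the suffix -oic acid.
A C=C double bond in the chain gives the infix -ene-.
Choose the numbering such that the carboxylic acid carbon is C-1 by definition.
This places the double bond between C-11 and C-12; an ethyl group at C-8; an iodo group at C-4.
Substituent prefixes are cited in alphabetical order (multiplying prefixes like di-/tri- are ignored for ordering).
Assembling the pieces gives 8-ethyl-4-iodododec-11-enoic acid.

8-ethyl-4-iodododec-11-enoic acid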